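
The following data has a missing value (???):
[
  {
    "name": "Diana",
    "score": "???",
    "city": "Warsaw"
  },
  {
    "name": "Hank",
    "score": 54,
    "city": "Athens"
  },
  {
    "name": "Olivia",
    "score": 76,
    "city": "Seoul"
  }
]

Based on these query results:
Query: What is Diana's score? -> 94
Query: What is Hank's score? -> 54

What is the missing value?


The missing value is Diana's score
From query: Diana's score = 94

ANSWER: 94


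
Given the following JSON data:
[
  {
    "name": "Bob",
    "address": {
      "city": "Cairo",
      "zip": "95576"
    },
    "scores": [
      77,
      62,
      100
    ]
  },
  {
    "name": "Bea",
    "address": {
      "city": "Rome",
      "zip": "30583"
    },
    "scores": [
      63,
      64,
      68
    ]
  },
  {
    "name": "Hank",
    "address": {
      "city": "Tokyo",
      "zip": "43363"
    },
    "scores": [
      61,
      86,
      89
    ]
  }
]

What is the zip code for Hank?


Path: records[2].address.zip
Value: 43363

ANSWER: 43363


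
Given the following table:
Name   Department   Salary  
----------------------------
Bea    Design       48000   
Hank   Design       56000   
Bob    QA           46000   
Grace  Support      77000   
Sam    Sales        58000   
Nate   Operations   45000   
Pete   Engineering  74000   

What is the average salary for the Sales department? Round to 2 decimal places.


Sales department members:
  Sam: 58000
Sum = 58000
Count = 1
Average = 58000 / 1 = 58000.00

ANSWER: 58000.00


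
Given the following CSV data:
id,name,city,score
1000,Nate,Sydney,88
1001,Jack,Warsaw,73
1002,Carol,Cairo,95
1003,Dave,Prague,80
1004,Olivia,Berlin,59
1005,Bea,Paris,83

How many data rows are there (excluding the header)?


Counting rows (excluding header):
Header: id,name,city,score
Data rows: 6

ANSWER: 6


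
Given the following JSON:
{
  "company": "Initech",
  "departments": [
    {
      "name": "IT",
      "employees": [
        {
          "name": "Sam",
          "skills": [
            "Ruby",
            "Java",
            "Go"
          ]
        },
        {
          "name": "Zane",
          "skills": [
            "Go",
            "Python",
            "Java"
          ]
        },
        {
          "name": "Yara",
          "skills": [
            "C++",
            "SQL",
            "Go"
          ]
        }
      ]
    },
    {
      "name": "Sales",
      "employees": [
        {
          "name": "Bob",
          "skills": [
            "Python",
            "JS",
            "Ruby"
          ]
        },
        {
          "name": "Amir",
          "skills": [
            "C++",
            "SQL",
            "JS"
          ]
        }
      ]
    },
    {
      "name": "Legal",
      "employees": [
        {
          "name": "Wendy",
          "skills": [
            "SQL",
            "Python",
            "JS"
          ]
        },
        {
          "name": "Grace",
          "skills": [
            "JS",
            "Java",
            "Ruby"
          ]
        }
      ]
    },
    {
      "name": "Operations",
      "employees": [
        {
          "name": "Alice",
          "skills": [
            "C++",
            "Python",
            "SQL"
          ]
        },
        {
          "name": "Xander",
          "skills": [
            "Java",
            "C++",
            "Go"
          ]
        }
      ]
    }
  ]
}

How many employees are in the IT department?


Path: departments[0].employees
Count: 3

ANSWER: 3


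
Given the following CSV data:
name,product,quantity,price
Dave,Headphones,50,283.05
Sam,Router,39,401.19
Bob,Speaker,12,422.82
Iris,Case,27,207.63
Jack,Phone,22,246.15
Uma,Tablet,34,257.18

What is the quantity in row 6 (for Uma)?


Row 6: Uma
Column 'quantity' = 34

ANSWER: 34


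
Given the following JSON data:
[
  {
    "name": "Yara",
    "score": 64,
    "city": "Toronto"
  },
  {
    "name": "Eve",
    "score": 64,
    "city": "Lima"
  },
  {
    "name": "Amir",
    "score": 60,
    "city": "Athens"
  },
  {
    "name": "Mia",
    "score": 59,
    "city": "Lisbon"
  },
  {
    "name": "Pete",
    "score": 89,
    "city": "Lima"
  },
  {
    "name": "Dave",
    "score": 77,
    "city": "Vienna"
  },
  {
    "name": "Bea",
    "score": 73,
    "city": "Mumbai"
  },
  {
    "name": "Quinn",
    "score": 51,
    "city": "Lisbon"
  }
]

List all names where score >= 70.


Filtering records where score >= 70:
  Yara (score=64) -> no
  Eve (score=64) -> no
  Amir (score=60) -> no
  Mia (score=59) -> no
  Pete (score=89) -> YES
  Dave (score=77) -> YES
  Bea (score=73) -> YES
  Quinn (score=51) -> no


ANSWER: Pete, Dave, Bea


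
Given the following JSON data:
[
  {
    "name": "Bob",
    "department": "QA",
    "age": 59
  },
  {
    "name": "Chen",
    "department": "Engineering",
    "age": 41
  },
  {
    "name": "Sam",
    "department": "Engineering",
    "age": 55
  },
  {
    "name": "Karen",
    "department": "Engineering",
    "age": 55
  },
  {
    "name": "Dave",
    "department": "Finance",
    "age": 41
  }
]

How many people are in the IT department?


Scanning records for department = IT
  No matches found
Count: 0

ANSWER: 0


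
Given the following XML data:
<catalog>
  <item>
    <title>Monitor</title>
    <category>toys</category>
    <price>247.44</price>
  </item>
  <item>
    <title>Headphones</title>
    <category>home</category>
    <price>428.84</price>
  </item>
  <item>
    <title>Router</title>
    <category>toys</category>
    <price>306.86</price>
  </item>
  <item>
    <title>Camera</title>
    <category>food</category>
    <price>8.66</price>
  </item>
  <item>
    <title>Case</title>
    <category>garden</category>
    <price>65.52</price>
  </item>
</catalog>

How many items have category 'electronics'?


Scanning <item> elements for <category>electronics</category>:
Count: 0

ANSWER: 0


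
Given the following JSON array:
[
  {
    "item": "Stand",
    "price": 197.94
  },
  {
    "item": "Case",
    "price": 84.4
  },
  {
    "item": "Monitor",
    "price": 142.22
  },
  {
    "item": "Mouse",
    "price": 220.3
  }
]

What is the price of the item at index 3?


Array index 3 -> Mouse
price = 220.3

ANSWER: 220.3


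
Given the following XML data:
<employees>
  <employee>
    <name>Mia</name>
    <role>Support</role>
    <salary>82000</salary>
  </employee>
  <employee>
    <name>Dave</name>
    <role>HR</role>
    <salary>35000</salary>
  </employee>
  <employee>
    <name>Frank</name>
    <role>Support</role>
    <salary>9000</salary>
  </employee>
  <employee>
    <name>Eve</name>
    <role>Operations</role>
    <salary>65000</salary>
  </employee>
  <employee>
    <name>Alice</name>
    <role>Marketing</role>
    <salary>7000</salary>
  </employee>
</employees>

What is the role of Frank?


Searching for <employee> with <name>Frank</name>
Found at position 3
<role>Support</role>

ANSWER: Support


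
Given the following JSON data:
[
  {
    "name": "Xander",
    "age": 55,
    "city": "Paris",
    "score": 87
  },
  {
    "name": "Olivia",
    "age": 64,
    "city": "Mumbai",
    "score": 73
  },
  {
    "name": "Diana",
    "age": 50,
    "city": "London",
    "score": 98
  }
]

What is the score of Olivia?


Looking up record where name = Olivia
Record index: 1
Field 'score' = 73

ANSWER: 73


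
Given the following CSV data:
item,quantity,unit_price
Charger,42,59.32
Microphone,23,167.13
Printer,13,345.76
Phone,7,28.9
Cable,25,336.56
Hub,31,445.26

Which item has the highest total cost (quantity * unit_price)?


Computing row totals:
  Charger: 2491.44
  Microphone: 3843.99
  Printer: 4494.88
  Phone: 202.3
  Cable: 8414.0
  Hub: 13803.06
Maximum: Hub (13803.06)

ANSWER: Hub


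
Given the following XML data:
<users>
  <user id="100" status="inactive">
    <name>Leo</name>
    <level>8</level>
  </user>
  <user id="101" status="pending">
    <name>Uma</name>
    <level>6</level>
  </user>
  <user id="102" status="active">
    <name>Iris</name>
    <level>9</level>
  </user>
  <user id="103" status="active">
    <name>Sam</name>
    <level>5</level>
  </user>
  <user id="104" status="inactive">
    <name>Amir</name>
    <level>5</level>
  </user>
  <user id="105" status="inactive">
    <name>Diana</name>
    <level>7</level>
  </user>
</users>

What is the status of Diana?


Finding user with name = Diana
user id="105" status="inactive"

ANSWER: inactive


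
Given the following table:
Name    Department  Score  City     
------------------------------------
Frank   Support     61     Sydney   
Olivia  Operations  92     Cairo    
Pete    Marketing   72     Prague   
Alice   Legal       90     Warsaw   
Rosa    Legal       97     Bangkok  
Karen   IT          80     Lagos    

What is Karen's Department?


Row 6: Karen
Department = IT

ANSWER: IT


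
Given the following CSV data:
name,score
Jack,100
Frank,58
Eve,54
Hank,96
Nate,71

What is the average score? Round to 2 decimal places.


Scores: 100, 58, 54, 96, 71
Sum = 379
Count = 5
Average = 379 / 5 = 75.80

ANSWER: 75.80


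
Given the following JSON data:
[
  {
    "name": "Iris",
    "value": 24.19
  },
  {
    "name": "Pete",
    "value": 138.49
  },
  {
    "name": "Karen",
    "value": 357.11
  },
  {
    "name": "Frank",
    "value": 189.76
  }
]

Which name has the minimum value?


Comparing values:
  Iris: 24.19
  Pete: 138.49
  Karen: 357.11
  Frank: 189.76
Minimum: Iris (24.19)

ANSWER: Iris


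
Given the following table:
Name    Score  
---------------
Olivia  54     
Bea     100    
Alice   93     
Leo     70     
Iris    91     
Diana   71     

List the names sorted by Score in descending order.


Sorting by Score (descending):
  Bea: 100
  Alice: 93
  Iris: 91
  Diana: 71
  Leo: 70
  Olivia: 54


ANSWER: Bea, Alice, Iris, Diana, Leo, Olivia


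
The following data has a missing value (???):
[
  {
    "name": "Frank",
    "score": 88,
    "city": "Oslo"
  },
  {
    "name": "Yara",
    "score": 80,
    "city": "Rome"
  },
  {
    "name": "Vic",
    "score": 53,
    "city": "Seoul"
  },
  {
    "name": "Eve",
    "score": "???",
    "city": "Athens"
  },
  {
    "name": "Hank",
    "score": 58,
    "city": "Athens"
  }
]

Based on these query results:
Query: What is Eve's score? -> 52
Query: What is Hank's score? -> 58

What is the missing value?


The missing value is Eve's score
From query: Eve's score = 52

ANSWER: 52


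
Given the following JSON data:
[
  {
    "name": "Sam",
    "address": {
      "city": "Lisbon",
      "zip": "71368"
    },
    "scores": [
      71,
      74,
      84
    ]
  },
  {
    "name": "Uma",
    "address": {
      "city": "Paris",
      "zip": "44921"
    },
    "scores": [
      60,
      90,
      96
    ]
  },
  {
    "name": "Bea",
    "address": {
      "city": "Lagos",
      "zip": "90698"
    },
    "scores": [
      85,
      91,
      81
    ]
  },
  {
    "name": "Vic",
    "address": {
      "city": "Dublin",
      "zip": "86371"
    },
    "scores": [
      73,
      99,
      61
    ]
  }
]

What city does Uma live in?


Path: records[1].address.city
Value: Paris

ANSWER: Paris


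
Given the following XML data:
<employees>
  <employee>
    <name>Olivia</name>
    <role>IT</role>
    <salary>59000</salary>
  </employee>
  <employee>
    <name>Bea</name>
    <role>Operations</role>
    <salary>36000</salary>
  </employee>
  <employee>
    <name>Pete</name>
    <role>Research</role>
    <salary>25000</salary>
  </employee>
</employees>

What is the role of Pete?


Searching for <employee> with <name>Pete</name>
Found at position 3
<role>Research</role>

ANSWER: Research


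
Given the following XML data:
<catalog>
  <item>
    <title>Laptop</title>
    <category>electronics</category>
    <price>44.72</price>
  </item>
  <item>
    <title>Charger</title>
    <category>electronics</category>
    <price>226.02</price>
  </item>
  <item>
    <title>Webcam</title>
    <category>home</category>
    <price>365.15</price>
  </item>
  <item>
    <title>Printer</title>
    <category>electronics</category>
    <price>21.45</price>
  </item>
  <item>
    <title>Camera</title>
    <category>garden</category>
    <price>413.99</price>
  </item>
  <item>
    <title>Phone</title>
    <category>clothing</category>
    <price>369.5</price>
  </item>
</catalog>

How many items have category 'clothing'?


Scanning <item> elements for <category>clothing</category>:
  Item 6: Phone -> MATCH
Count: 1

ANSWER: 1


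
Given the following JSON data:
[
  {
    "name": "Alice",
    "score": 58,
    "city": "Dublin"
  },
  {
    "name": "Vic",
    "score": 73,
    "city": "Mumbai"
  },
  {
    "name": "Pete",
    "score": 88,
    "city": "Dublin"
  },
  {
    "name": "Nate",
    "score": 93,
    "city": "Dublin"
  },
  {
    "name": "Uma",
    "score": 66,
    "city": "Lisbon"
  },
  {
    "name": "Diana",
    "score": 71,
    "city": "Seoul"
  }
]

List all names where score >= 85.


Filtering records where score >= 85:
  Alice (score=58) -> no
  Vic (score=73) -> no
  Pete (score=88) -> YES
  Nate (score=93) -> YES
  Uma (score=66) -> no
  Diana (score=71) -> no


ANSWER: Pete, Nate


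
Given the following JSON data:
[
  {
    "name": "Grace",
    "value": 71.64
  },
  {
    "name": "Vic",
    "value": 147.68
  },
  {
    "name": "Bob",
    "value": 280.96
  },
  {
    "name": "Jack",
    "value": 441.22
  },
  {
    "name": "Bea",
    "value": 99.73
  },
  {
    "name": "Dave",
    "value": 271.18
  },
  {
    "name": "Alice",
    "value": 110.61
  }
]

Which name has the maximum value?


Comparing values:
  Grace: 71.64
  Vic: 147.68
  Bob: 280.96
  Jack: 441.22
  Bea: 99.73
  Dave: 271.18
  Alice: 110.61
Maximum: Jack (441.22)

ANSWER: Jack


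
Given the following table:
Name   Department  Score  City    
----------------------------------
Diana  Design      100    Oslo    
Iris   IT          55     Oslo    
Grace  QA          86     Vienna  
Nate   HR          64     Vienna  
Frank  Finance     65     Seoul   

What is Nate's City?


Row 4: Nate
City = Vienna

ANSWER: Vienna


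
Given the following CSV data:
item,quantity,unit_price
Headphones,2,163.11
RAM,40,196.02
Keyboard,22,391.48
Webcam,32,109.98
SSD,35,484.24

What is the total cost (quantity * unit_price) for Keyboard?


Row: Keyboard
quantity = 22
unit_price = 391.48
total = 22 * 391.48 = 8612.56

ANSWER: 8612.56


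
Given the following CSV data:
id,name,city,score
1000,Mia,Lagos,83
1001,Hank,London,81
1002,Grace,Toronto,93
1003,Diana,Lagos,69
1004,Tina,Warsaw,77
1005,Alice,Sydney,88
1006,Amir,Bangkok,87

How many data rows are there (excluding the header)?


Counting rows (excluding header):
Header: id,name,city,score
Data rows: 7

ANSWER: 7


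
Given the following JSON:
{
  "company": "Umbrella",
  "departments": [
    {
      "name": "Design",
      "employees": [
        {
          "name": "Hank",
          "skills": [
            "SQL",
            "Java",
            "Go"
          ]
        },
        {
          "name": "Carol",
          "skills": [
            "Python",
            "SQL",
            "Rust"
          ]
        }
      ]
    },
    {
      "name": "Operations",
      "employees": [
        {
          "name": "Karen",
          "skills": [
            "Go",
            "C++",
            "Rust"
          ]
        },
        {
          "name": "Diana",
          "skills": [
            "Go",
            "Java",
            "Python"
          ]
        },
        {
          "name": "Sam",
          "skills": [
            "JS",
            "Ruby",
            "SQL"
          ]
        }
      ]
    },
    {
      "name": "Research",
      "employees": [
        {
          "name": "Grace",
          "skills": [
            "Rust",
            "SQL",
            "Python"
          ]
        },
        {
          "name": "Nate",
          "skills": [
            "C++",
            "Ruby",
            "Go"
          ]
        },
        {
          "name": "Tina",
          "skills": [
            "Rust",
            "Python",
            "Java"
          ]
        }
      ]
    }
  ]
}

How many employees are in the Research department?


Path: departments[2].employees
Count: 3

ANSWER: 3


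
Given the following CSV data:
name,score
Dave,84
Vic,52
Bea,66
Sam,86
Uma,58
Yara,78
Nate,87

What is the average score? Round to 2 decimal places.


Scores: 84, 52, 66, 86, 58, 78, 87
Sum = 511
Count = 7
Average = 511 / 7 = 73.00

ANSWER: 73.00


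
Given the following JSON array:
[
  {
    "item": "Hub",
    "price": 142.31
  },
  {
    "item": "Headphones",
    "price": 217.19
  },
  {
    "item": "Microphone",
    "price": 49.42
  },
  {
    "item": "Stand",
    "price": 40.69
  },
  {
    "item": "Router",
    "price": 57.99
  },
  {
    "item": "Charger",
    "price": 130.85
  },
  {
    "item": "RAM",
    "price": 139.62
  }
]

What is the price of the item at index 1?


Array index 1 -> Headphones
price = 217.19

ANSWER: 217.19


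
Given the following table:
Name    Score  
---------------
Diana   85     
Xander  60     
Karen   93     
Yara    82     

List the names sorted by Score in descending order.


Sorting by Score (descending):
  Karen: 93
  Diana: 85
  Yara: 82
  Xander: 60


ANSWER: Karen, Diana, Yara, Xander


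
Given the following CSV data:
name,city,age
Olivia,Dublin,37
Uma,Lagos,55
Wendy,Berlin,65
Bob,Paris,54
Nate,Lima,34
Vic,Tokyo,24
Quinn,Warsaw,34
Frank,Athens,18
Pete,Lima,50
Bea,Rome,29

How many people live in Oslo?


Scanning city column for 'Oslo':
Total matches: 0

ANSWER: 0


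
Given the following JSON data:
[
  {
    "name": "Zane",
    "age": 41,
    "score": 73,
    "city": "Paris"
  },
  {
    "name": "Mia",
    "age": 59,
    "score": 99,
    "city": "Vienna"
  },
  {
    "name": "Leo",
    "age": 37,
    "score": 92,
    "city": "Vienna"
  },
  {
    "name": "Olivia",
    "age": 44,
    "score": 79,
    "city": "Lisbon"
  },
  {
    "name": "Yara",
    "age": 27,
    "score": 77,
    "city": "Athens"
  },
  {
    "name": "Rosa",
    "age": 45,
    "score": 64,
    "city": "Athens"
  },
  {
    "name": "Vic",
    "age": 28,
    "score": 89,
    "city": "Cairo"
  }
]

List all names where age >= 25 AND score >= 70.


Checking both conditions:
  Zane (age=41, score=73) -> YES
  Mia (age=59, score=99) -> YES
  Leo (age=37, score=92) -> YES
  Olivia (age=44, score=79) -> YES
  Yara (age=27, score=77) -> YES
  Rosa (age=45, score=64) -> no
  Vic (age=28, score=89) -> YES


ANSWER: Zane, Mia, Leo, Olivia, Yara, Vic


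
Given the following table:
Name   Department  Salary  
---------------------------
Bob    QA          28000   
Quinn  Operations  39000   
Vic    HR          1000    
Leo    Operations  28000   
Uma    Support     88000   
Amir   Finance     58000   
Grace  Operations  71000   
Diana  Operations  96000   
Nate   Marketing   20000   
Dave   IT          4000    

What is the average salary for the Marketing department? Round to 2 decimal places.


Marketing department members:
  Nate: 20000
Sum = 20000
Count = 1
Average = 20000 / 1 = 20000.00

ANSWER: 20000.00


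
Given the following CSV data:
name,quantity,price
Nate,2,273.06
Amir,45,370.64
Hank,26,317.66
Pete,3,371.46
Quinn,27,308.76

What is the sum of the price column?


Values in 'price' column:
  Row 1: 273.06
  Row 2: 370.64
  Row 3: 317.66
  Row 4: 371.46
  Row 5: 308.76
Sum = 273.06 + 370.64 + 317.66 + 371.46 + 308.76 = 1641.58

ANSWER: 1641.58


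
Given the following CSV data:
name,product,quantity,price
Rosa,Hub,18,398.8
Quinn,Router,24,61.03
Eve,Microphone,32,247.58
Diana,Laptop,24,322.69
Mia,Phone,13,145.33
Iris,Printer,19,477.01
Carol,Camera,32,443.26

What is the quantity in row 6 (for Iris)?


Row 6: Iris
Column 'quantity' = 19

ANSWER: 19


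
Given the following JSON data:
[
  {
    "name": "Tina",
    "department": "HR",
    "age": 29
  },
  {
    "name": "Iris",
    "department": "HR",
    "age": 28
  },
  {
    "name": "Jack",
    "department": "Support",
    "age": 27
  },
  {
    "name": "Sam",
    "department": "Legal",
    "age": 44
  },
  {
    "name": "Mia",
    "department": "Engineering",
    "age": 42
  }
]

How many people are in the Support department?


Scanning records for department = Support
  Record 2: Jack
Count: 1

ANSWER: 1


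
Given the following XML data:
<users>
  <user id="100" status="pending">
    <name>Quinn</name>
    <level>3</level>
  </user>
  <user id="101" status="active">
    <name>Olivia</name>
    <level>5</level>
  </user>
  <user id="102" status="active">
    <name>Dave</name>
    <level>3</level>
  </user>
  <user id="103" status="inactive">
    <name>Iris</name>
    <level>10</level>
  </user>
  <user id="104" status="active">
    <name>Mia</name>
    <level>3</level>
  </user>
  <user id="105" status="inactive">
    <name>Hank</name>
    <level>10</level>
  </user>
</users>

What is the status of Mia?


Finding user with name = Mia
user id="104" status="active"

ANSWER: active


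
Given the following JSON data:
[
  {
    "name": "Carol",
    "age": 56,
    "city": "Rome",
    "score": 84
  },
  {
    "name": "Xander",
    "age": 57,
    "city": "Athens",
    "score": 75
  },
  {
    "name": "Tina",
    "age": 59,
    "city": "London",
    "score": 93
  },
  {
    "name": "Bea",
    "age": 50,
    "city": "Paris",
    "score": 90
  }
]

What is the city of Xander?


Looking up record where name = Xander
Record index: 1
Field 'city' = Athens

ANSWER: Athens


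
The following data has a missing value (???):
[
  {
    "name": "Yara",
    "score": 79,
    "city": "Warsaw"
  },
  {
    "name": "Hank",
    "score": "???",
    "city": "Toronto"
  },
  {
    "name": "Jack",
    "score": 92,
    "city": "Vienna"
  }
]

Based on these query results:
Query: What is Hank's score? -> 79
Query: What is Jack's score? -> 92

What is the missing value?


The missing value is Hank's score
From query: Hank's score = 79

ANSWER: 79


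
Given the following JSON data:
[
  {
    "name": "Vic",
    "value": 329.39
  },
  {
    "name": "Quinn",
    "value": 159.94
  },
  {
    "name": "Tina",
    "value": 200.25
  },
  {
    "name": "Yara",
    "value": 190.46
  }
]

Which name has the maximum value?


Comparing values:
  Vic: 329.39
  Quinn: 159.94
  Tina: 200.25
  Yara: 190.46
Maximum: Vic (329.39)

ANSWER: Vic


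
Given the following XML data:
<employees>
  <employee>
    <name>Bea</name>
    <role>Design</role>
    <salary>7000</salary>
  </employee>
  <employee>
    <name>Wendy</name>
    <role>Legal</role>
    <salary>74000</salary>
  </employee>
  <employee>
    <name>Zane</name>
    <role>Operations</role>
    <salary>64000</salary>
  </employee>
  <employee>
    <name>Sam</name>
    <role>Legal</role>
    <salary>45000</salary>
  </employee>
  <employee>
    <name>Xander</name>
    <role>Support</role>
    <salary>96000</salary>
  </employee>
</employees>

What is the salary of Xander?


Searching for <employee> with <name>Xander</name>
Found at position 5
<salary>96000</salary>

ANSWER: 96000


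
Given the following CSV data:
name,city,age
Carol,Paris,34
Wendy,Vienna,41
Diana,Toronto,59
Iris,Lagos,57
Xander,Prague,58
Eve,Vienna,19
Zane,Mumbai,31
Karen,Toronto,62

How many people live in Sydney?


Scanning city column for 'Sydney':
Total matches: 0

ANSWER: 0


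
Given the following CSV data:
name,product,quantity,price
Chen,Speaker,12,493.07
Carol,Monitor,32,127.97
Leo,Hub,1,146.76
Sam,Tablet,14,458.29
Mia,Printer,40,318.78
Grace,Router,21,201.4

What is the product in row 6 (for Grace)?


Row 6: Grace
Column 'product' = Router

ANSWER: Router


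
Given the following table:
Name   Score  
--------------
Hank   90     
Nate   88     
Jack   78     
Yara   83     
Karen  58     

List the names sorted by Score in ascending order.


Sorting by Score (ascending):
  Karen: 58
  Jack: 78
  Yara: 83
  Nate: 88
  Hank: 90


ANSWER: Karen, Jack, Yara, Nate, Hank


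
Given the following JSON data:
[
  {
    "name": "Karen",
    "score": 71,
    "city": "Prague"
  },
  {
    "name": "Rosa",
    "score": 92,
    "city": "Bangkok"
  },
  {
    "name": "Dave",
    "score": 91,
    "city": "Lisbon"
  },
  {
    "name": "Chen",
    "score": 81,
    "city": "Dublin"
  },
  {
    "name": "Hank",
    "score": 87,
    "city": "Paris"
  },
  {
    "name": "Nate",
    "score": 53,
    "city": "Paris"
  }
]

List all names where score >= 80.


Filtering records where score >= 80:
  Karen (score=71) -> no
  Rosa (score=92) -> YES
  Dave (score=91) -> YES
  Chen (score=81) -> YES
  Hank (score=87) -> YES
  Nate (score=53) -> no


ANSWER: Rosa, Dave, Chen, Hank


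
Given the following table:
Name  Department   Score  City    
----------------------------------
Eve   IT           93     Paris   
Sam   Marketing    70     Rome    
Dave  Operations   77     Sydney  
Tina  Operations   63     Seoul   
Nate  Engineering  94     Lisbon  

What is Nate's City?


Row 5: Nate
City = Lisbon

ANSWER: Lisbon


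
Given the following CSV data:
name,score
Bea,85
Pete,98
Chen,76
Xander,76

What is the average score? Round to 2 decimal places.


Scores: 85, 98, 76, 76
Sum = 335
Count = 4
Average = 335 / 4 = 83.75

ANSWER: 83.75


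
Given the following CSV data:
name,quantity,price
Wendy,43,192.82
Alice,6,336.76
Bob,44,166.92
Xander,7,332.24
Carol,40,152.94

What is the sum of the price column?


Values in 'price' column:
  Row 1: 192.82
  Row 2: 336.76
  Row 3: 166.92
  Row 4: 332.24
  Row 5: 152.94
Sum = 192.82 + 336.76 + 166.92 + 332.24 + 152.94 = 1181.68

ANSWER: 1181.68


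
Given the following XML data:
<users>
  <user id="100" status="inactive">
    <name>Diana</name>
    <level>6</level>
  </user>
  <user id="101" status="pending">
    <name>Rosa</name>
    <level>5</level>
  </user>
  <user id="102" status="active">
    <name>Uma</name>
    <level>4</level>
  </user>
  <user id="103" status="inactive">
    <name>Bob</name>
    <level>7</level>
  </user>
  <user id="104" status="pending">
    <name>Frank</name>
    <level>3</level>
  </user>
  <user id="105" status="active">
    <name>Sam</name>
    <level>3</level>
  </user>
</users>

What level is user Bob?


Finding user: Bob
<level>7</level>

ANSWER: 7


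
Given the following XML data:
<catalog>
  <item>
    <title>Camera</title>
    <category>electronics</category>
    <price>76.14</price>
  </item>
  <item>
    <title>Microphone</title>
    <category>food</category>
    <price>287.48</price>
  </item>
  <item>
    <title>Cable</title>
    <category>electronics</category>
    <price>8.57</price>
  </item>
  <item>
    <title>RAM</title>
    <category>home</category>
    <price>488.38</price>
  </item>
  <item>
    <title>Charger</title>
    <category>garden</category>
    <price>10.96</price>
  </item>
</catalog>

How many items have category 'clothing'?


Scanning <item> elements for <category>clothing</category>:
Count: 0

ANSWER: 0


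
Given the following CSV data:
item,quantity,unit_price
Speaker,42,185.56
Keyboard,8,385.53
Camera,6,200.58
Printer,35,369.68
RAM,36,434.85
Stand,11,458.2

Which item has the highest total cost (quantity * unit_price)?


Computing row totals:
  Speaker: 7793.52
  Keyboard: 3084.24
  Camera: 1203.48
  Printer: 12938.8
  RAM: 15654.6
  Stand: 5040.2
Maximum: RAM (15654.6)

ANSWER: RAM


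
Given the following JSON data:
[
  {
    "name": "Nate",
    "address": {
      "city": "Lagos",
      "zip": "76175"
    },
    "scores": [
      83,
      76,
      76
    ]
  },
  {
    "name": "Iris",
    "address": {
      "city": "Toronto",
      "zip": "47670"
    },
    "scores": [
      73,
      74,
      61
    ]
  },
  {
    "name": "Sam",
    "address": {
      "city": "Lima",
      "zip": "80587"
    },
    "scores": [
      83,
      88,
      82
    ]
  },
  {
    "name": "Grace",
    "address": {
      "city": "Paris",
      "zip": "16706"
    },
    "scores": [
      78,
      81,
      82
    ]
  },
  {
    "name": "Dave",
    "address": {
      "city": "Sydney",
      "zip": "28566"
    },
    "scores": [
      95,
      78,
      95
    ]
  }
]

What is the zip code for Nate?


Path: records[0].address.zip
Value: 76175

ANSWER: 76175


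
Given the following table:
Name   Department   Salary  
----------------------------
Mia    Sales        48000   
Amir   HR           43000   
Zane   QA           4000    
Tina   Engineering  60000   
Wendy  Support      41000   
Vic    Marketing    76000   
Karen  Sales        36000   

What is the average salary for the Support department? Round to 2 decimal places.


Support department members:
  Wendy: 41000
Sum = 41000
Count = 1
Average = 41000 / 1 = 41000.00

ANSWER: 41000.00


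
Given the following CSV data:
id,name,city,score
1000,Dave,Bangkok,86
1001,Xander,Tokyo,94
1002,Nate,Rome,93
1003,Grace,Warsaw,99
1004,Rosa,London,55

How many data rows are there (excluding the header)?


Counting rows (excluding header):
Header: id,name,city,score
Data rows: 5

ANSWER: 5


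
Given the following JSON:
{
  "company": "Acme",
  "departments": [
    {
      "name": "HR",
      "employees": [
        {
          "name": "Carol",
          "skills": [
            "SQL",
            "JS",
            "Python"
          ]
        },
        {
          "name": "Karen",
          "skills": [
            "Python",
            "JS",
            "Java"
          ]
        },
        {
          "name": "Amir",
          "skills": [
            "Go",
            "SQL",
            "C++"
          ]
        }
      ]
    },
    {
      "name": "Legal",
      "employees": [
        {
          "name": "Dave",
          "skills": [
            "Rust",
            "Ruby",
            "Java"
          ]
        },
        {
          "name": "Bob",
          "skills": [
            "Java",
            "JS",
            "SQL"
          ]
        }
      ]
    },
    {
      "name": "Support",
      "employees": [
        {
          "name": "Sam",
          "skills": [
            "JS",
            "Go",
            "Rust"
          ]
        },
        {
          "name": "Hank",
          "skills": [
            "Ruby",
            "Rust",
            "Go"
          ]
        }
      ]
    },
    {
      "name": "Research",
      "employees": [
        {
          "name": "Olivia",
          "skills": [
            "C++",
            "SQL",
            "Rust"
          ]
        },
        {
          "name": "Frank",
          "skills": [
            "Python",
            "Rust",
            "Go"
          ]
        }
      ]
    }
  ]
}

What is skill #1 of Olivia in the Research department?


Path: departments[3].employees[0].skills[0]
Value: C++

ANSWER: C++


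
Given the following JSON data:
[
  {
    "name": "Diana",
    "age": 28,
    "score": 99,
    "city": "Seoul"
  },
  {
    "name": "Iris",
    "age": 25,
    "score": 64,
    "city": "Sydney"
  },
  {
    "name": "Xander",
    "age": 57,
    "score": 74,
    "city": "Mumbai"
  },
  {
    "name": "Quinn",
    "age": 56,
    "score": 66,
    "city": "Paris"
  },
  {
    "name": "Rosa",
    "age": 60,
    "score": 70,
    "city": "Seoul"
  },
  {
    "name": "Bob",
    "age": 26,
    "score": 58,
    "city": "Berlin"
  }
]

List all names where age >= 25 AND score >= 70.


Checking both conditions:
  Diana (age=28, score=99) -> YES
  Iris (age=25, score=64) -> no
  Xander (age=57, score=74) -> YES
  Quinn (age=56, score=66) -> no
  Rosa (age=60, score=70) -> YES
  Bob (age=26, score=58) -> no


ANSWER: Diana, Xander, Rosa


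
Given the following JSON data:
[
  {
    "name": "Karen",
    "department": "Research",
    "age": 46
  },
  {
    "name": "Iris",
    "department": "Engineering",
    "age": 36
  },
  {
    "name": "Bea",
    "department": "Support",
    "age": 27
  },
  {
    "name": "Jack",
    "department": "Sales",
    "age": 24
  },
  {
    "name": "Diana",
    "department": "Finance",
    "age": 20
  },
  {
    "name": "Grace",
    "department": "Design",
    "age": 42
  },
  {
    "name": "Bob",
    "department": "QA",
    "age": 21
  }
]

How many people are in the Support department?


Scanning records for department = Support
  Record 2: Bea
Count: 1

ANSWER: 1


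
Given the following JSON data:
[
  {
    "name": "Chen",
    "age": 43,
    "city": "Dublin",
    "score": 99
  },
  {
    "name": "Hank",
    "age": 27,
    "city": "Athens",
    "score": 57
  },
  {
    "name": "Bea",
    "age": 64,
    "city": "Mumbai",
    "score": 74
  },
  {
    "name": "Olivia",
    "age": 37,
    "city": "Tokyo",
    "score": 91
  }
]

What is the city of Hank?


Looking up record where name = Hank
Record index: 1
Field 'city' = Athens

ANSWER: Athens


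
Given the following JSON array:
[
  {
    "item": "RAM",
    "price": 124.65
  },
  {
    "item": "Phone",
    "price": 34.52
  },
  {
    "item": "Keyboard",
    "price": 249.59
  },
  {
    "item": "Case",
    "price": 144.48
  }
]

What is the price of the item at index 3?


Array index 3 -> Case
price = 144.48

ANSWER: 144.48


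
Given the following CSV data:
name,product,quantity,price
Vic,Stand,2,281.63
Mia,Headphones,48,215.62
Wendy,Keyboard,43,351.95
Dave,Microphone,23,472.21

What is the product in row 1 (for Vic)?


Row 1: Vic
Column 'product' = Stand

ANSWER: Stand


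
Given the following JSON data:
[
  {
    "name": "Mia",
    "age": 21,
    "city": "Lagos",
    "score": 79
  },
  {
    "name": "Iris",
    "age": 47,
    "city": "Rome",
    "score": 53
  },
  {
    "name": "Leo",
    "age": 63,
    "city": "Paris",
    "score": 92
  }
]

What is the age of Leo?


Looking up record where name = Leo
Record index: 2
Field 'age' = 63

ANSWER: 63


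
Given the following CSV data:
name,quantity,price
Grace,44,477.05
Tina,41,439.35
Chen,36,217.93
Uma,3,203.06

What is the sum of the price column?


Values in 'price' column:
  Row 1: 477.05
  Row 2: 439.35
  Row 3: 217.93
  Row 4: 203.06
Sum = 477.05 + 439.35 + 217.93 + 203.06 = 1337.39

ANSWER: 1337.39


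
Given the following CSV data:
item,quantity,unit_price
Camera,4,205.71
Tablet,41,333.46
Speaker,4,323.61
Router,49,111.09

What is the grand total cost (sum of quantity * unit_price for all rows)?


Computing row totals:
  Camera: 4 * 205.71 = 822.84
  Tablet: 41 * 333.46 = 13671.86
  Speaker: 4 * 323.61 = 1294.44
  Router: 49 * 111.09 = 5443.41
Grand total = 822.84 + 13671.86 + 1294.44 + 5443.41 = 21232.55

ANSWER: 21232.55


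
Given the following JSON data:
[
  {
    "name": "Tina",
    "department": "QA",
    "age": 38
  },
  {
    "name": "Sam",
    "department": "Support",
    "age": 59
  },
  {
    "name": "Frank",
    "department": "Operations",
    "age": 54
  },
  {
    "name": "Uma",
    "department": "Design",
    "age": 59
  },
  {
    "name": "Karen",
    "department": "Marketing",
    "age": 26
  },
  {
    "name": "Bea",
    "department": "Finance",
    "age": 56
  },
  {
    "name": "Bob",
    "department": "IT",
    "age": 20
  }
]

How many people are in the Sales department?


Scanning records for department = Sales
  No matches found
Count: 0

ANSWER: 0


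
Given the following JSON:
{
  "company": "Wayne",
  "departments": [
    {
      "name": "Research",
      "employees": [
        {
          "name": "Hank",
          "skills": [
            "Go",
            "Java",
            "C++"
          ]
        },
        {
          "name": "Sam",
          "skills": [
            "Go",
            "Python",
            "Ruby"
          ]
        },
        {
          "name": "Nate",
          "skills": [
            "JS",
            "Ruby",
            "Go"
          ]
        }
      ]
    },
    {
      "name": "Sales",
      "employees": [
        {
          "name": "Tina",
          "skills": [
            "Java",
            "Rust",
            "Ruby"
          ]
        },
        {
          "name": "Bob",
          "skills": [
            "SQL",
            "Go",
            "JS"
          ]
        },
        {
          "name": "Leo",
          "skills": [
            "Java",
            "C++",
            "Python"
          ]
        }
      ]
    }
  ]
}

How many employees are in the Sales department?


Path: departments[1].employees
Count: 3

ANSWER: 3


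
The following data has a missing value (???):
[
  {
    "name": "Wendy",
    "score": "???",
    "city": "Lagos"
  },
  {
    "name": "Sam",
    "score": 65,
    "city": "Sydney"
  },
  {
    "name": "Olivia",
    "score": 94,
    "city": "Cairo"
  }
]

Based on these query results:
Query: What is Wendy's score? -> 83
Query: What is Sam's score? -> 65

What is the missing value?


The missing value is Wendy's score
From query: Wendy's score = 83

ANSWER: 83


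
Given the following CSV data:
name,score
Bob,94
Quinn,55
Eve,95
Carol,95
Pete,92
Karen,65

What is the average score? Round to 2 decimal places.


Scores: 94, 55, 95, 95, 92, 65
Sum = 496
Count = 6
Average = 496 / 6 = 82.67

ANSWER: 82.67


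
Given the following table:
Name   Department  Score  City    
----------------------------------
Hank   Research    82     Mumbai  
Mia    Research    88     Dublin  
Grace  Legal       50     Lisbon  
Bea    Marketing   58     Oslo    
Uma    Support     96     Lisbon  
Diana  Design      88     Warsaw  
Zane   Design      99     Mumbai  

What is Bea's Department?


Row 4: Bea
Department = Marketing

ANSWER: Marketing


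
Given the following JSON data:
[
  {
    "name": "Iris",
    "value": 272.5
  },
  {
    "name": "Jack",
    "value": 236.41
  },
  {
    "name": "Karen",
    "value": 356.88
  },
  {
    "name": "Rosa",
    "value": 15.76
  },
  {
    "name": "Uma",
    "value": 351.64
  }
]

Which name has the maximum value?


Comparing values:
  Iris: 272.5
  Jack: 236.41
  Karen: 356.88
  Rosa: 15.76
  Uma: 351.64
Maximum: Karen (356.88)

ANSWER: Karen


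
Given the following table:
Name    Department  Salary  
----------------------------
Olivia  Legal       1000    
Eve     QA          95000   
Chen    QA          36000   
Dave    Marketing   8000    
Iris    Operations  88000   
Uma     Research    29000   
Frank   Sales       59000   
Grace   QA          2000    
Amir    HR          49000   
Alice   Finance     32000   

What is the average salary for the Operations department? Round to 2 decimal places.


Operations department members:
  Iris: 88000
Sum = 88000
Count = 1
Average = 88000 / 1 = 88000.00

ANSWER: 88000.00


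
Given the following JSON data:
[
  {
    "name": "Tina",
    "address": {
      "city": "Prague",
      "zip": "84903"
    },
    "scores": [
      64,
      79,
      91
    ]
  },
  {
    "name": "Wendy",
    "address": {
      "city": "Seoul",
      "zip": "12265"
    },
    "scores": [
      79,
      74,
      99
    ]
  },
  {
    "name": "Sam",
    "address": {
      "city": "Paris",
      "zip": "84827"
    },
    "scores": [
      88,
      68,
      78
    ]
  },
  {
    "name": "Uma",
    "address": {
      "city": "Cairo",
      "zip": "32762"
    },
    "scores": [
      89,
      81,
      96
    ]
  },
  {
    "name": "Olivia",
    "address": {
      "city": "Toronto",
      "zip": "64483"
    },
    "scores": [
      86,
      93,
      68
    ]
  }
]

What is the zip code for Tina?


Path: records[0].address.zip
Value: 84903

ANSWER: 84903


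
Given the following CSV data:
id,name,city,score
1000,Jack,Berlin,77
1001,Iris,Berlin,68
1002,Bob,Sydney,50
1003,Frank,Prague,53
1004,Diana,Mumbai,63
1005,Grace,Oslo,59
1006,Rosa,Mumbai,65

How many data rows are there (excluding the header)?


Counting rows (excluding header):
Header: id,name,city,score
Data rows: 7

ANSWER: 7


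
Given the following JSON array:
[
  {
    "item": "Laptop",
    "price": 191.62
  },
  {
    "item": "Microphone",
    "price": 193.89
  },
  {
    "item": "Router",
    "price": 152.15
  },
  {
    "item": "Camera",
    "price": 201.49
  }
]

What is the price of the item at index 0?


Array index 0 -> Laptop
price = 191.62

ANSWER: 191.62


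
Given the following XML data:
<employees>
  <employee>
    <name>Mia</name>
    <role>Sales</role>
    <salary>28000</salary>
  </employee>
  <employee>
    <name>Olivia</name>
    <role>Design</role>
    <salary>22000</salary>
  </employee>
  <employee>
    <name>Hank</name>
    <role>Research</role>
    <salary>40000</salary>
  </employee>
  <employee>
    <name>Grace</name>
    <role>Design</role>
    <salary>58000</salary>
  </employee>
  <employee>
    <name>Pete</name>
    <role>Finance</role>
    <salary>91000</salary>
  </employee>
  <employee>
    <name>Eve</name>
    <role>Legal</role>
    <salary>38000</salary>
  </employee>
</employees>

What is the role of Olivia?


Searching for <employee> with <name>Olivia</name>
Found at position 2
<role>Design</role>

ANSWER: Design
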